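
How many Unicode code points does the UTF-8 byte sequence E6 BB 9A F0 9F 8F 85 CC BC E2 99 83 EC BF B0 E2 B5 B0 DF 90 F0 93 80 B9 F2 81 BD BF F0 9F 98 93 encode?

10

Byte at offset 0: 0xE6 = 11100110 → 3-byte char (#1). Advance 3.
Byte at offset 3: 0xF0 = 11110000 → 4-byte char (#2). Advance 4.
Byte at offset 7: 0xCC = 11001100 → 2-byte char (#3). Advance 2.
Byte at offset 9: 0xE2 = 11100010 → 3-byte char (#4). Advance 3.
Byte at offset 12: 0xEC = 11101100 → 3-byte char (#5). Advance 3.
Byte at offset 15: 0xE2 = 11100010 → 3-byte char (#6). Advance 3.
Byte at offset 18: 0xDF = 11011111 → 2-byte char (#7). Advance 2.
Byte at offset 20: 0xF0 = 11110000 → 4-byte char (#8). Advance 4.
Byte at offset 24: 0xF2 = 11110010 → 4-byte char (#9). Advance 4.
Byte at offset 28: 0xF0 = 11110000 → 4-byte char (#10). Advance 4.
Reached end at offset 32 after 10 code points.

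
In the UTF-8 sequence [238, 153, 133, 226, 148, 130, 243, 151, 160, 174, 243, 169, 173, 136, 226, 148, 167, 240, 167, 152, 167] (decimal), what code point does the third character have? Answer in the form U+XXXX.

Offset 0: leading byte 0xEE = 11101110 → 3-byte char #1 = EE 99 85.
Offset 3: leading byte 0xE2 = 11100010 → 3-byte char #2 = E2 94 82.
Offset 6: leading byte 0xF3 = 11110011 → 4-byte char #3 = F3 97 A0 AE.
Leading byte 0xF3 = 11110011 matches 11110xxx → 4-byte sequence.
Byte 1: 0xF3 = 11110011, payload 011 (3 bits).
Byte 2: 0x97 = 10010111 (10xxxxxx ✓), payload 010111.
Byte 3: 0xA0 = 10100000 (10xxxxxx ✓), payload 100000.
Byte 4: 0xAE = 10101110 (10xxxxxx ✓), payload 101110.
Concatenate: 011010111100000101110 = 0xD782E (21 bits → U+D782E).

U+D782E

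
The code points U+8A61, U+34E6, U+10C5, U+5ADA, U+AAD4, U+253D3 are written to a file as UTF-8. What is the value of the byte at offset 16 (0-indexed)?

U+8A61 → 3-byte form E8 A9 A1 at offsets 0–2.
U+34E6 → 3-byte form E3 93 A6 at offsets 3–5.
U+10C5 → 3-byte form E1 83 85 at offsets 6–8.
U+5ADA → 3-byte form E5 AB 9A at offsets 9–11.
U+AAD4 → 3-byte form EA AB 94 at offsets 12–14.
U+253D3 → 4-byte form F0 A5 8F 93 at offsets 15–18.
Offset 16 falls in char 6's range; it's byte 2 of F0 A5 8F 93 = 0xA5.

0xA5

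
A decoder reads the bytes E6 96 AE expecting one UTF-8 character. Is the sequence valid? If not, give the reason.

valid

Leading byte 0xE6 = 11100110 → 3-byte form.
Continuation bytes 0x96=10010110, 0xAE=10101110 all match 10xxxxxx.
Decoded value 0x65AE is ≥ 0x800 (shortest form) and not a surrogate.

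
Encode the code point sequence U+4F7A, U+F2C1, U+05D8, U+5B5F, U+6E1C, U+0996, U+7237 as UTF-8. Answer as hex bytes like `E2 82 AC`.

E4 BD BA EF 8B 81 D7 98 E5 AD 9F E6 B8 9C E0 A6 96 E7 88 B7

U+4F7A: 3-byte form → E4 BD BA.
U+F2C1: 3-byte form → EF 8B 81.
U+05D8: 2-byte form → D7 98.
U+5B5F: 3-byte form → E5 AD 9F.
U+6E1C: 3-byte form → E6 B8 9C.
U+0996: 3-byte form → E0 A6 96.
U+7237: 3-byte form → E7 88 B7.
Concatenated (20 bytes): E4 BD BA EF 8B 81 D7 98 E5 AD 9F E6 B8 9C E0 A6 96 E7 88 B7.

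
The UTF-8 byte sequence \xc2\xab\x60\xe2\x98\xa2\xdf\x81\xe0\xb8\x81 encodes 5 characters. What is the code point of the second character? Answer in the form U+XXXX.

U+0060

Offset 0: leading byte 0xC2 = 11000010 → 2-byte char #1 = C2 AB.
Offset 2: leading byte 0x60 = 01100000 → 1-byte char #2 = 60.
Leading byte 0x60 = 01100000 matches 0xxxxxxx → 1-byte sequence.
Byte 1: 0x60 = 01100000, payload 1100000 (7 bits).
Concatenate: 1100000 = 0x60 (7 bits → U+0060).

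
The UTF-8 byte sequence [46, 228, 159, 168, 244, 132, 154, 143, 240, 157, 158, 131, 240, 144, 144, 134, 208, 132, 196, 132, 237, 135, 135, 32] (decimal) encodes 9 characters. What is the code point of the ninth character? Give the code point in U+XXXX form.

U+0020

Offset 0: leading byte 0x2E = 00101110 → 1-byte char #1 = 2E.
Offset 1: leading byte 0xE4 = 11100100 → 3-byte char #2 = E4 9F A8.
Offset 4: leading byte 0xF4 = 11110100 → 4-byte char #3 = F4 84 9A 8F.
Offset 8: leading byte 0xF0 = 11110000 → 4-byte char #4 = F0 9D 9E 83.
Offset 12: leading byte 0xF0 = 11110000 → 4-byte char #5 = F0 90 90 86.
Offset 16: leading byte 0xD0 = 11010000 → 2-byte char #6 = D0 84.
Offset 18: leading byte 0xC4 = 11000100 → 2-byte char #7 = C4 84.
Offset 20: leading byte 0xED = 11101101 → 3-byte char #8 = ED 87 87.
Offset 23: leading byte 0x20 = 00100000 → 1-byte char #9 = 20.
Leading byte 0x20 = 00100000 matches 0xxxxxxx → 1-byte sequence.
Byte 1: 0x20 = 00100000, payload 0100000 (7 bits).
Concatenate: 0100000 = 0x20 (7 bits → U+0020).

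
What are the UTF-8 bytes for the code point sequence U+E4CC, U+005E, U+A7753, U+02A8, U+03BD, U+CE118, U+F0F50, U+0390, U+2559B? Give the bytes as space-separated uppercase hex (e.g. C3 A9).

EE 93 8C 5E F2 A7 9D 93 CA A8 CE BD F3 8E 84 98 F3 B0 BD 90 CE 90 F0 A5 96 9B

U+E4CC: 3-byte form → EE 93 8C.
U+005E: 1-byte form → 5E.
U+A7753: 4-byte form → F2 A7 9D 93.
U+02A8: 2-byte form → CA A8.
U+03BD: 2-byte form → CE BD.
U+CE118: 4-byte form → F3 8E 84 98.
U+F0F50: 4-byte form → F3 B0 BD 90.
U+0390: 2-byte form → CE 90.
U+2559B: 4-byte form → F0 A5 96 9B.
Concatenated (26 bytes): EE 93 8C 5E F2 A7 9D 93 CA A8 CE BD F3 8E 84 98 F3 B0 BD 90 CE 90 F0 A5 96 9B.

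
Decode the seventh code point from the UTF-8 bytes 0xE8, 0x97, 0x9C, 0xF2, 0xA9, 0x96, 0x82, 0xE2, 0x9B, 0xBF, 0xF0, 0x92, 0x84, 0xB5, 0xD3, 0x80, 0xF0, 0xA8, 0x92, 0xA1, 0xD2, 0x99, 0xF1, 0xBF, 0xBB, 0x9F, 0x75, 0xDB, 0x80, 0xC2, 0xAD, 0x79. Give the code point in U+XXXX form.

U+0499

Offset 0: leading byte 0xE8 = 11101000 → 3-byte char #1 = E8 97 9C.
Offset 3: leading byte 0xF2 = 11110010 → 4-byte char #2 = F2 A9 96 82.
Offset 7: leading byte 0xE2 = 11100010 → 3-byte char #3 = E2 9B BF.
Offset 10: leading byte 0xF0 = 11110000 → 4-byte char #4 = F0 92 84 B5.
Offset 14: leading byte 0xD3 = 11010011 → 2-byte char #5 = D3 80.
Offset 16: leading byte 0xF0 = 11110000 → 4-byte char #6 = F0 A8 92 A1.
Offset 20: leading byte 0xD2 = 11010010 → 2-byte char #7 = D2 99.
Leading byte 0xD2 = 11010010 matches 110xxxxx → 2-byte sequence.
Byte 1: 0xD2 = 11010010, payload 10010 (5 bits).
Byte 2: 0x99 = 10011001 (10xxxxxx ✓), payload 011001.
Concatenate: 10010011001 = 0x499 (11 bits → U+0499).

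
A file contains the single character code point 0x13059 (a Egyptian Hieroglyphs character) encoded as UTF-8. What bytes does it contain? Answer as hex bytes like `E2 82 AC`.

U+13059 = 0x13059 = 77913 decimal. In range U+10000–U+10FFFF → 4-byte form: 11110xxx 10xxxxxx 10xxxxxx 10xxxxxx.
Binary (21 bits): 000010011000001011001.
Split 3+6+6+6: 000 | 010011 | 000001 | 011001.
Byte 1: 11110000 = 0xF0.
Byte 2: 10010011 = 0x93.
Byte 3: 10000001 = 0x81.
Byte 4: 10011001 = 0x99.

F0 93 81 99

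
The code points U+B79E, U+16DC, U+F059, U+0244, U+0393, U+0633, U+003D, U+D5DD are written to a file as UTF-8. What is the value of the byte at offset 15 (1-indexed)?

0xB3

1-indexed offset 15 is 0-indexed offset 14.
U+B79E → 3-byte form EB 9E 9E at offsets 0–2.
U+16DC → 3-byte form E1 9B 9C at offsets 3–5.
U+F059 → 3-byte form EF 81 99 at offsets 6–8.
U+0244 → 2-byte form C9 84 at offsets 9–10.
U+0393 → 2-byte form CE 93 at offsets 11–12.
U+0633 → 2-byte form D8 B3 at offsets 13–14.
Offset 14 falls in char 6's range; it's byte 2 of D8 B3 = 0xB3.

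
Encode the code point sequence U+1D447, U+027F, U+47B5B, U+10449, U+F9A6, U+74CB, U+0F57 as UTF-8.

U+1D447: 4-byte form → F0 9D 91 87.
U+027F: 2-byte form → C9 BF.
U+47B5B: 4-byte form → F1 87 AD 9B.
U+10449: 4-byte form → F0 90 91 89.
U+F9A6: 3-byte form → EF A6 A6.
U+74CB: 3-byte form → E7 93 8B.
U+0F57: 3-byte form → E0 BD 97.
Concatenated (23 bytes): F0 9D 91 87 C9 BF F1 87 AD 9B F0 90 91 89 EF A6 A6 E7 93 8B E0 BD 97.

F0 9D 91 87 C9 BF F1 87 AD 9B F0 90 91 89 EF A6 A6 E7 93 8B E0 BD 97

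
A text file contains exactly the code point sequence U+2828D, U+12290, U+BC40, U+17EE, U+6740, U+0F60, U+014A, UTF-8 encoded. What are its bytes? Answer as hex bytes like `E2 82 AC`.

U+2828D: 4-byte form → F0 A8 8A 8D.
U+12290: 4-byte form → F0 92 8A 90.
U+BC40: 3-byte form → EB B1 80.
U+17EE: 3-byte form → E1 9F AE.
U+6740: 3-byte form → E6 9D 80.
U+0F60: 3-byte form → E0 BD A0.
U+014A: 2-byte form → C5 8A.
Concatenated (22 bytes): F0 A8 8A 8D F0 92 8A 90 EB B1 80 E1 9F AE E6 9D 80 E0 BD A0 C5 8A.

F0 A8 8A 8D F0 92 8A 90 EB B1 80 E1 9F AE E6 9D 80 E0 BD A0 C5 8A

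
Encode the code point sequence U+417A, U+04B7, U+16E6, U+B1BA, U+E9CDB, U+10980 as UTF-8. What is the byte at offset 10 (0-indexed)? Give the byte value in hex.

0xBA

U+417A → 3-byte form E4 85 BA at offsets 0–2.
U+04B7 → 2-byte form D2 B7 at offsets 3–4.
U+16E6 → 3-byte form E1 9B A6 at offsets 5–7.
U+B1BA → 3-byte form EB 86 BA at offsets 8–10.
Offset 10 falls in char 4's range; it's byte 3 of EB 86 BA = 0xBA.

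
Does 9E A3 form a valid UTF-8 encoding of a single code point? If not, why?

Byte 0x9E = 10011110 has the form 10xxxxxx — a continuation byte — but there is no preceding leading byte.

invalid (continuation byte with no leading byte)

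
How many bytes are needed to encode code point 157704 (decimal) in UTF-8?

4

U+26808 = 0x26808. UTF-8 uses 1 byte below 0x80, 2 below 0x800, 3 below 0x10000, 4 up to 0x10FFFF. 0x26808 is in U+10000–U+10FFFF → 4 bytes.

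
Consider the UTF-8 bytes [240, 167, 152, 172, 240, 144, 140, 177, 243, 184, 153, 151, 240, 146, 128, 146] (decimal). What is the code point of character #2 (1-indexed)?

Offset 0: leading byte 0xF0 = 11110000 → 4-byte char #1 = F0 A7 98 AC.
Offset 4: leading byte 0xF0 = 11110000 → 4-byte char #2 = F0 90 8C B1.
Leading byte 0xF0 = 11110000 matches 11110xxx → 4-byte sequence.
Byte 1: 0xF0 = 11110000, payload 000 (3 bits).
Byte 2: 0x90 = 10010000 (10xxxxxx ✓), payload 010000.
Byte 3: 0x8C = 10001100 (10xxxxxx ✓), payload 001100.
Byte 4: 0xB1 = 10110001 (10xxxxxx ✓), payload 110001.
Concatenate: 000010000001100110001 = 0x10331 (21 bits → U+10331).

U+10331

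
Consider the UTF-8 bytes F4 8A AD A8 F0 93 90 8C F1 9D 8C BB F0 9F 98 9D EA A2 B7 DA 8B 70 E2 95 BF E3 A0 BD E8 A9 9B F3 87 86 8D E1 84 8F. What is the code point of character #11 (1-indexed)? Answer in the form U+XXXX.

U+C718D

Offset 0: leading byte 0xF4 = 11110100 → 4-byte char #1 = F4 8A AD A8.
Offset 4: leading byte 0xF0 = 11110000 → 4-byte char #2 = F0 93 90 8C.
Offset 8: leading byte 0xF1 = 11110001 → 4-byte char #3 = F1 9D 8C BB.
Offset 12: leading byte 0xF0 = 11110000 → 4-byte char #4 = F0 9F 98 9D.
Offset 16: leading byte 0xEA = 11101010 → 3-byte char #5 = EA A2 B7.
Offset 19: leading byte 0xDA = 11011010 → 2-byte char #6 = DA 8B.
Offset 21: leading byte 0x70 = 01110000 → 1-byte char #7 = 70.
Offset 22: leading byte 0xE2 = 11100010 → 3-byte char #8 = E2 95 BF.
Offset 25: leading byte 0xE3 = 11100011 → 3-byte char #9 = E3 A0 BD.
Offset 28: leading byte 0xE8 = 11101000 → 3-byte char #10 = E8 A9 9B.
Offset 31: leading byte 0xF3 = 11110011 → 4-byte char #11 = F3 87 86 8D.
Leading byte 0xF3 = 11110011 matches 11110xxx → 4-byte sequence.
Byte 1: 0xF3 = 11110011, payload 011 (3 bits).
Byte 2: 0x87 = 10000111 (10xxxxxx ✓), payload 000111.
Byte 3: 0x86 = 10000110 (10xxxxxx ✓), payload 000110.
Byte 4: 0x8D = 10001101 (10xxxxxx ✓), payload 001101.
Concatenate: 011000111000110001101 = 0xC718D (21 bits → U+C718D).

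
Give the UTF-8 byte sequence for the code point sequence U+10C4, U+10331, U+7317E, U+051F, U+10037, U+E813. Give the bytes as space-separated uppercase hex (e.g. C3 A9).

U+10C4: 3-byte form → E1 83 84.
U+10331: 4-byte form → F0 90 8C B1.
U+7317E: 4-byte form → F1 B3 85 BE.
U+051F: 2-byte form → D4 9F.
U+10037: 4-byte form → F0 90 80 B7.
U+E813: 3-byte form → EE A0 93.
Concatenated (20 bytes): E1 83 84 F0 90 8C B1 F1 B3 85 BE D4 9F F0 90 80 B7 EE A0 93.

E1 83 84 F0 90 8C B1 F1 B3 85 BE D4 9F F0 90 80 B7 EE A0 93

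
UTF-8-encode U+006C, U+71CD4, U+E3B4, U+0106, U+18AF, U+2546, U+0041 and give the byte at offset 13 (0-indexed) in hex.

0xE2

U+006C → 1-byte form 6C at offsets 0–0.
U+71CD4 → 4-byte form F1 B1 B3 94 at offsets 1–4.
U+E3B4 → 3-byte form EE 8E B4 at offsets 5–7.
U+0106 → 2-byte form C4 86 at offsets 8–9.
U+18AF → 3-byte form E1 A2 AF at offsets 10–12.
U+2546 → 3-byte form E2 95 86 at offsets 13–15.
Offset 13 falls in char 6's range; it's byte 1 of E2 95 86 = 0xE2.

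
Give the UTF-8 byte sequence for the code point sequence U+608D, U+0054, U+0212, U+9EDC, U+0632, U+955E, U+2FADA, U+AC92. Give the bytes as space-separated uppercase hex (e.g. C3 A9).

U+608D: 3-byte form → E6 82 8D.
U+0054: 1-byte form → 54.
U+0212: 2-byte form → C8 92.
U+9EDC: 3-byte form → E9 BB 9C.
U+0632: 2-byte form → D8 B2.
U+955E: 3-byte form → E9 95 9E.
U+2FADA: 4-byte form → F0 AF AB 9A.
U+AC92: 3-byte form → EA B2 92.
Concatenated (21 bytes): E6 82 8D 54 C8 92 E9 BB 9C D8 B2 E9 95 9E F0 AF AB 9A EA B2 92.

E6 82 8D 54 C8 92 E9 BB 9C D8 B2 E9 95 9E F0 AF AB 9A EA B2 92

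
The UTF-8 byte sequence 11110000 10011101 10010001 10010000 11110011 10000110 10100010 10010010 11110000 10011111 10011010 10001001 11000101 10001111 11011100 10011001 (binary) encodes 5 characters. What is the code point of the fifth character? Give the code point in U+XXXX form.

Offset 0: leading byte 0xF0 = 11110000 → 4-byte char #1 = F0 9D 91 90.
Offset 4: leading byte 0xF3 = 11110011 → 4-byte char #2 = F3 86 A2 92.
Offset 8: leading byte 0xF0 = 11110000 → 4-byte char #3 = F0 9F 9A 89.
Offset 12: leading byte 0xC5 = 11000101 → 2-byte char #4 = C5 8F.
Offset 14: leading byte 0xDC = 11011100 → 2-byte char #5 = DC 99.
Leading byte 0xDC = 11011100 matches 110xxxxx → 2-byte sequence.
Byte 1: 0xDC = 11011100, payload 11100 (5 bits).
Byte 2: 0x99 = 10011001 (10xxxxxx ✓), payload 011001.
Concatenate: 11100011001 = 0x719 (11 bits → U+0719).

U+0719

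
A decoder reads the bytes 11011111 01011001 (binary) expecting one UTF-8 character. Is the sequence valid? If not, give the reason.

Leading byte 0xDF = 11011111 → 2-byte form.
Byte 2 is 0x59 = 01011001, which is not 10xxxxxx — expected a continuation byte.

invalid (non-continuation byte where continuation expected)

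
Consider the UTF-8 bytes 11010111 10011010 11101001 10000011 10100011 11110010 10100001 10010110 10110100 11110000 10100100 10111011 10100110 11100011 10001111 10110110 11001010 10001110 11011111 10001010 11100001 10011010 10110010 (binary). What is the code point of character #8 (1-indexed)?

Offset 0: leading byte 0xD7 = 11010111 → 2-byte char #1 = D7 9A.
Offset 2: leading byte 0xE9 = 11101001 → 3-byte char #2 = E9 83 A3.
Offset 5: leading byte 0xF2 = 11110010 → 4-byte char #3 = F2 A1 96 B4.
Offset 9: leading byte 0xF0 = 11110000 → 4-byte char #4 = F0 A4 BB A6.
Offset 13: leading byte 0xE3 = 11100011 → 3-byte char #5 = E3 8F B6.
Offset 16: leading byte 0xCA = 11001010 → 2-byte char #6 = CA 8E.
Offset 18: leading byte 0xDF = 11011111 → 2-byte char #7 = DF 8A.
Offset 20: leading byte 0xE1 = 11100001 → 3-byte char #8 = E1 9A B2.
Leading byte 0xE1 = 11100001 matches 1110xxxx → 3-byte sequence.
Byte 1: 0xE1 = 11100001, payload 0001 (4 bits).
Byte 2: 0x9A = 10011010 (10xxxxxx ✓), payload 011010.
Byte 3: 0xB2 = 10110010 (10xxxxxx ✓), payload 110010.
Concatenate: 0001011010110010 = 0x16B2 (16 bits → U+16B2).

U+16B2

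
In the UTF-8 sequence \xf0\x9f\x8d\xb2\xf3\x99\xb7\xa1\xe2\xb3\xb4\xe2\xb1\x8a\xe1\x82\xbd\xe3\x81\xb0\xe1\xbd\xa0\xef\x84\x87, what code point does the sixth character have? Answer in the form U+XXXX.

Offset 0: leading byte 0xF0 = 11110000 → 4-byte char #1 = F0 9F 8D B2.
Offset 4: leading byte 0xF3 = 11110011 → 4-byte char #2 = F3 99 B7 A1.
Offset 8: leading byte 0xE2 = 11100010 → 3-byte char #3 = E2 B3 B4.
Offset 11: leading byte 0xE2 = 11100010 → 3-byte char #4 = E2 B1 8A.
Offset 14: leading byte 0xE1 = 11100001 → 3-byte char #5 = E1 82 BD.
Offset 17: leading byte 0xE3 = 11100011 → 3-byte char #6 = E3 81 B0.
Leading byte 0xE3 = 11100011 matches 1110xxxx → 3-byte sequence.
Byte 1: 0xE3 = 11100011, payload 0011 (4 bits).
Byte 2: 0x81 = 10000001 (10xxxxxx ✓), payload 000001.
Byte 3: 0xB0 = 10110000 (10xxxxxx ✓), payload 110000.
Concatenate: 0011000001110000 = 0x3070 (16 bits → U+3070).

U+3070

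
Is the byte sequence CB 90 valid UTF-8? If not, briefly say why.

Leading byte 0xCB = 11001011 → 2-byte form.
Continuation bytes 0x90=10010000 all match 10xxxxxx.
Decoded value 0x2D0 is ≥ 0x80 (shortest form) and not a surrogate.

valid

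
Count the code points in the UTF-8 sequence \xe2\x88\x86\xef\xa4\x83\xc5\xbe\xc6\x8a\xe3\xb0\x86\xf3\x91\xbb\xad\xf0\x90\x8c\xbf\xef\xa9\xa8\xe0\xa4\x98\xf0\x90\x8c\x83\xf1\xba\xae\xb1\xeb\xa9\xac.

12

Byte at offset 0: 0xE2 = 11100010 → 3-byte char (#1). Advance 3.
Byte at offset 3: 0xEF = 11101111 → 3-byte char (#2). Advance 3.
Byte at offset 6: 0xC5 = 11000101 → 2-byte char (#3). Advance 2.
Byte at offset 8: 0xC6 = 11000110 → 2-byte char (#4). Advance 2.
Byte at offset 10: 0xE3 = 11100011 → 3-byte char (#5). Advance 3.
Byte at offset 13: 0xF3 = 11110011 → 4-byte char (#6). Advance 4.
Byte at offset 17: 0xF0 = 11110000 → 4-byte char (#7). Advance 4.
Byte at offset 21: 0xEF = 11101111 → 3-byte char (#8). Advance 3.
Byte at offset 24: 0xE0 = 11100000 → 3-byte char (#9). Advance 3.
Byte at offset 27: 0xF0 = 11110000 → 4-byte char (#10). Advance 4.
Byte at offset 31: 0xF1 = 11110001 → 4-byte char (#11). Advance 4.
Byte at offset 35: 0xEB = 11101011 → 3-byte char (#12). Advance 3.
Reached end at offset 38 after 12 code points.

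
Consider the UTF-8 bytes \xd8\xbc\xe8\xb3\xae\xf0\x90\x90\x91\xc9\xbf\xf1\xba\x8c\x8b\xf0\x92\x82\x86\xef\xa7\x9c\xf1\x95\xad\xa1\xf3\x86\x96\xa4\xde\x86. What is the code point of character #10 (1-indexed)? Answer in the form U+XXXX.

Offset 0: leading byte 0xD8 = 11011000 → 2-byte char #1 = D8 BC.
Offset 2: leading byte 0xE8 = 11101000 → 3-byte char #2 = E8 B3 AE.
Offset 5: leading byte 0xF0 = 11110000 → 4-byte char #3 = F0 90 90 91.
Offset 9: leading byte 0xC9 = 11001001 → 2-byte char #4 = C9 BF.
Offset 11: leading byte 0xF1 = 11110001 → 4-byte char #5 = F1 BA 8C 8B.
Offset 15: leading byte 0xF0 = 11110000 → 4-byte char #6 = F0 92 82 86.
Offset 19: leading byte 0xEF = 11101111 → 3-byte char #7 = EF A7 9C.
Offset 22: leading byte 0xF1 = 11110001 → 4-byte char #8 = F1 95 AD A1.
Offset 26: leading byte 0xF3 = 11110011 → 4-byte char #9 = F3 86 96 A4.
Offset 30: leading byte 0xDE = 11011110 → 2-byte char #10 = DE 86.
Leading byte 0xDE = 11011110 matches 110xxxxx → 2-byte sequence.
Byte 1: 0xDE = 11011110, payload 11110 (5 bits).
Byte 2: 0x86 = 10000110 (10xxxxxx ✓), payload 000110.
Concatenate: 11110000110 = 0x786 (11 bits → U+0786).

U+0786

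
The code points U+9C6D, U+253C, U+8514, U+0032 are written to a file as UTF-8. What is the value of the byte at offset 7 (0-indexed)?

U+9C6D → 3-byte form E9 B1 AD at offsets 0–2.
U+253C → 3-byte form E2 94 BC at offsets 3–5.
U+8514 → 3-byte form E8 94 94 at offsets 6–8.
Offset 7 falls in char 3's range; it's byte 2 of E8 94 94 = 0x94.

0x94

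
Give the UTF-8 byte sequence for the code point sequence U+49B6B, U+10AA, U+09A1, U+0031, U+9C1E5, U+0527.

F1 89 AD AB E1 82 AA E0 A6 A1 31 F2 9C 87 A5 D4 A7

U+49B6B: 4-byte form → F1 89 AD AB.
U+10AA: 3-byte form → E1 82 AA.
U+09A1: 3-byte form → E0 A6 A1.
U+0031: 1-byte form → 31.
U+9C1E5: 4-byte form → F2 9C 87 A5.
U+0527: 2-byte form → D4 A7.
Concatenated (17 bytes): F1 89 AD AB E1 82 AA E0 A6 A1 31 F2 9C 87 A5 D4 A7.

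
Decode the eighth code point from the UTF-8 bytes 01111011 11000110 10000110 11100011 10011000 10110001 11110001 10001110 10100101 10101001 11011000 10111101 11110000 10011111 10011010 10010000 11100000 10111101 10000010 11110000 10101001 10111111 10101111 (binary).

U+29FEF

Offset 0: leading byte 0x7B = 01111011 → 1-byte char #1 = 7B.
Offset 1: leading byte 0xC6 = 11000110 → 2-byte char #2 = C6 86.
Offset 3: leading byte 0xE3 = 11100011 → 3-byte char #3 = E3 98 B1.
Offset 6: leading byte 0xF1 = 11110001 → 4-byte char #4 = F1 8E A5 A9.
Offset 10: leading byte 0xD8 = 11011000 → 2-byte char #5 = D8 BD.
Offset 12: leading byte 0xF0 = 11110000 → 4-byte char #6 = F0 9F 9A 90.
Offset 16: leading byte 0xE0 = 11100000 → 3-byte char #7 = E0 BD 82.
Offset 19: leading byte 0xF0 = 11110000 → 4-byte char #8 = F0 A9 BF AF.
Leading byte 0xF0 = 11110000 matches 11110xxx → 4-byte sequence.
Byte 1: 0xF0 = 11110000, payload 000 (3 bits).
Byte 2: 0xA9 = 10101001 (10xxxxxx ✓), payload 101001.
Byte 3: 0xBF = 10111111 (10xxxxxx ✓), payload 111111.
Byte 4: 0xAF = 10101111 (10xxxxxx ✓), payload 101111.
Concatenate: 000101001111111101111 = 0x29FEF (21 bits → U+29FEF).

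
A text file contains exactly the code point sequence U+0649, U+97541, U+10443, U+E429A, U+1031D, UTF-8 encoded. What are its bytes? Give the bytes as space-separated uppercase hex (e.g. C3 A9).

U+0649: 2-byte form → D9 89.
U+97541: 4-byte form → F2 97 95 81.
U+10443: 4-byte form → F0 90 91 83.
U+E429A: 4-byte form → F3 A4 8A 9A.
U+1031D: 4-byte form → F0 90 8C 9D.
Concatenated (18 bytes): D9 89 F2 97 95 81 F0 90 91 83 F3 A4 8A 9A F0 90 8C 9D.

D9 89 F2 97 95 81 F0 90 91 83 F3 A4 8A 9A F0 90 8C 9D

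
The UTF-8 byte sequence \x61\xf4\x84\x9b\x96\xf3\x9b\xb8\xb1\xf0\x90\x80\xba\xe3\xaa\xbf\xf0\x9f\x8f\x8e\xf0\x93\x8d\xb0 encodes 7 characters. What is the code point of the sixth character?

U+1F3CE

Offset 0: leading byte 0x61 = 01100001 → 1-byte char #1 = 61.
Offset 1: leading byte 0xF4 = 11110100 → 4-byte char #2 = F4 84 9B 96.
Offset 5: leading byte 0xF3 = 11110011 → 4-byte char #3 = F3 9B B8 B1.
Offset 9: leading byte 0xF0 = 11110000 → 4-byte char #4 = F0 90 80 BA.
Offset 13: leading byte 0xE3 = 11100011 → 3-byte char #5 = E3 AA BF.
Offset 16: leading byte 0xF0 = 11110000 → 4-byte char #6 = F0 9F 8F 8E.
Leading byte 0xF0 = 11110000 matches 11110xxx → 4-byte sequence.
Byte 1: 0xF0 = 11110000, payload 000 (3 bits).
Byte 2: 0x9F = 10011111 (10xxxxxx ✓), payload 011111.
Byte 3: 0x8F = 10001111 (10xxxxxx ✓), payload 001111.
Byte 4: 0x8E = 10001110 (10xxxxxx ✓), payload 001110.
Concatenate: 000011111001111001110 = 0x1F3CE (21 bits → U+1F3CE).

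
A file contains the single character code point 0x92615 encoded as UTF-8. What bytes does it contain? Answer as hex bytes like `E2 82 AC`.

U+92615 = 0x92615 = 599573 decimal. In range U+10000–U+10FFFF → 4-byte form: 11110xxx 10xxxxxx 10xxxxxx 10xxxxxx.
Binary (21 bits): 010010010011000010101.
Split 3+6+6+6: 010 | 010010 | 011000 | 010101.
Byte 1: 11110010 = 0xF2.
Byte 2: 10010010 = 0x92.
Byte 3: 10011000 = 0x98.
Byte 4: 10010101 = 0x95.

F2 92 98 95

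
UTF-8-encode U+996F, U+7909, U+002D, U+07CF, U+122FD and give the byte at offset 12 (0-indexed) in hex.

U+996F → 3-byte form E9 A5 AF at offsets 0–2.
U+7909 → 3-byte form E7 A4 89 at offsets 3–5.
U+002D → 1-byte form 2D at offsets 6–6.
U+07CF → 2-byte form DF 8F at offsets 7–8.
U+122FD → 4-byte form F0 92 8B BD at offsets 9–12.
Offset 12 falls in char 5's range; it's byte 4 of F0 92 8B BD = 0xBD.

0xBD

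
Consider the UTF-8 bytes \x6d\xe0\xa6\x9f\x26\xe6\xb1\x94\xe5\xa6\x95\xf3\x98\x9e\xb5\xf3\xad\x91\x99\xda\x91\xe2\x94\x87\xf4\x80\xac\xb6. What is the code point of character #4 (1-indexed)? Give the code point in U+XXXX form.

Offset 0: leading byte 0x6D = 01101101 → 1-byte char #1 = 6D.
Offset 1: leading byte 0xE0 = 11100000 → 3-byte char #2 = E0 A6 9F.
Offset 4: leading byte 0x26 = 00100110 → 1-byte char #3 = 26.
Offset 5: leading byte 0xE6 = 11100110 → 3-byte char #4 = E6 B1 94.
Leading byte 0xE6 = 11100110 matches 1110xxxx → 3-byte sequence.
Byte 1: 0xE6 = 11100110, payload 0110 (4 bits).
Byte 2: 0xB1 = 10110001 (10xxxxxx ✓), payload 110001.
Byte 3: 0x94 = 10010100 (10xxxxxx ✓), payload 010100.
Concatenate: 0110110001010100 = 0x6C54 (16 bits → U+6C54).

U+6C54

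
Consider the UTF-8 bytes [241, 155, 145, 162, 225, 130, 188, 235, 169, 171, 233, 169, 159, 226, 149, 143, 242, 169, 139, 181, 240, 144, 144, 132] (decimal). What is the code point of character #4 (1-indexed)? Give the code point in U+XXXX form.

U+9A5F

Offset 0: leading byte 0xF1 = 11110001 → 4-byte char #1 = F1 9B 91 A2.
Offset 4: leading byte 0xE1 = 11100001 → 3-byte char #2 = E1 82 BC.
Offset 7: leading byte 0xEB = 11101011 → 3-byte char #3 = EB A9 AB.
Offset 10: leading byte 0xE9 = 11101001 → 3-byte char #4 = E9 A9 9F.
Leading byte 0xE9 = 11101001 matches 1110xxxx → 3-byte sequence.
Byte 1: 0xE9 = 11101001, payload 1001 (4 bits).
Byte 2: 0xA9 = 10101001 (10xxxxxx ✓), payload 101001.
Byte 3: 0x9F = 10011111 (10xxxxxx ✓), payload 011111.
Concatenate: 1001101001011111 = 0x9A5F (16 bits → U+9A5F).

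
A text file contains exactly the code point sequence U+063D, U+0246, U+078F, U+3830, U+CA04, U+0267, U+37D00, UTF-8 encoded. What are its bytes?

D8 BD C9 86 DE 8F E3 A0 B0 EC A8 84 C9 A7 F0 B7 B4 80

U+063D: 2-byte form → D8 BD.
U+0246: 2-byte form → C9 86.
U+078F: 2-byte form → DE 8F.
U+3830: 3-byte form → E3 A0 B0.
U+CA04: 3-byte form → EC A8 84.
U+0267: 2-byte form → C9 A7.
U+37D00: 4-byte form → F0 B7 B4 80.
Concatenated (18 bytes): D8 BD C9 86 DE 8F E3 A0 B0 EC A8 84 C9 A7 F0 B7 B4 80.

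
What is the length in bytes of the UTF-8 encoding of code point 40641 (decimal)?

3

U+9EC1 = 0x9EC1. UTF-8 uses 1 byte below 0x80, 2 below 0x800, 3 below 0x10000, 4 up to 0x10FFFF. 0x9EC1 is in U+0800–U+FFFF → 3 bytes.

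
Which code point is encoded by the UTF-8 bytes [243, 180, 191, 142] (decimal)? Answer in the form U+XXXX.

U+F4FCE

Leading byte 0xF3 = 11110011 matches 11110xxx → 4-byte sequence.
Byte 1: 0xF3 = 11110011, payload 011 (3 bits).
Byte 2: 0xB4 = 10110100 (10xxxxxx ✓), payload 110100.
Byte 3: 0xBF = 10111111 (10xxxxxx ✓), payload 111111.
Byte 4: 0x8E = 10001110 (10xxxxxx ✓), payload 001110.
Concatenate: 011110100111111001110 = 0xF4FCE (21 bits → U+F4FCE).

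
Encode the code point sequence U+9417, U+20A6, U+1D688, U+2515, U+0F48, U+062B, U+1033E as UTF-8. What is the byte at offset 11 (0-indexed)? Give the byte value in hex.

0x94

U+9417 → 3-byte form E9 90 97 at offsets 0–2.
U+20A6 → 3-byte form E2 82 A6 at offsets 3–5.
U+1D688 → 4-byte form F0 9D 9A 88 at offsets 6–9.
U+2515 → 3-byte form E2 94 95 at offsets 10–12.
Offset 11 falls in char 4's range; it's byte 2 of E2 94 95 = 0x94.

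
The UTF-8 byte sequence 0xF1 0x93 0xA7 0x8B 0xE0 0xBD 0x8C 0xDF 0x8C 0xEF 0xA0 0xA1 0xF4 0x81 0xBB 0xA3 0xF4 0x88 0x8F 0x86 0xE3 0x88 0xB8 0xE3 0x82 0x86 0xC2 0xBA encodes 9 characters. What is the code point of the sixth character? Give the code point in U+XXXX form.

Offset 0: leading byte 0xF1 = 11110001 → 4-byte char #1 = F1 93 A7 8B.
Offset 4: leading byte 0xE0 = 11100000 → 3-byte char #2 = E0 BD 8C.
Offset 7: leading byte 0xDF = 11011111 → 2-byte char #3 = DF 8C.
Offset 9: leading byte 0xEF = 11101111 → 3-byte char #4 = EF A0 A1.
Offset 12: leading byte 0xF4 = 11110100 → 4-byte char #5 = F4 81 BB A3.
Offset 16: leading byte 0xF4 = 11110100 → 4-byte char #6 = F4 88 8F 86.
Leading byte 0xF4 = 11110100 matches 11110xxx → 4-byte sequence.
Byte 1: 0xF4 = 11110100, payload 100 (3 bits).
Byte 2: 0x88 = 10001000 (10xxxxxx ✓), payload 001000.
Byte 3: 0x8F = 10001111 (10xxxxxx ✓), payload 001111.
Byte 4: 0x86 = 10000110 (10xxxxxx ✓), payload 000110.
Concatenate: 100001000001111000110 = 0x1083C6 (21 bits → U+1083C6).

U+1083C6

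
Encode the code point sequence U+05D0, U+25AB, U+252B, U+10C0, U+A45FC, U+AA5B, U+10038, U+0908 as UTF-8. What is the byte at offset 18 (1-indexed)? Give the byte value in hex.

1-indexed offset 18 is 0-indexed offset 17.
U+05D0 → 2-byte form D7 90 at offsets 0–1.
U+25AB → 3-byte form E2 96 AB at offsets 2–4.
U+252B → 3-byte form E2 94 AB at offsets 5–7.
U+10C0 → 3-byte form E1 83 80 at offsets 8–10.
U+A45FC → 4-byte form F2 A4 97 BC at offsets 11–14.
U+AA5B → 3-byte form EA A9 9B at offsets 15–17.
Offset 17 falls in char 6's range; it's byte 3 of EA A9 9B = 0x9B.

0x9B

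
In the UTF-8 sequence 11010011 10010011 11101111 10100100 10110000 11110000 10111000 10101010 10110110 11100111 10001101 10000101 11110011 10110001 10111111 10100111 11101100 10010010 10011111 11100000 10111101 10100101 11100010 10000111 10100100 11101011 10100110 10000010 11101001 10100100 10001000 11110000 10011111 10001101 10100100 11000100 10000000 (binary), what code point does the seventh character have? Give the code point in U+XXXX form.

Offset 0: leading byte 0xD3 = 11010011 → 2-byte char #1 = D3 93.
Offset 2: leading byte 0xEF = 11101111 → 3-byte char #2 = EF A4 B0.
Offset 5: leading byte 0xF0 = 11110000 → 4-byte char #3 = F0 B8 AA B6.
Offset 9: leading byte 0xE7 = 11100111 → 3-byte char #4 = E7 8D 85.
Offset 12: leading byte 0xF3 = 11110011 → 4-byte char #5 = F3 B1 BF A7.
Offset 16: leading byte 0xEC = 11101100 → 3-byte char #6 = EC 92 9F.
Offset 19: leading byte 0xE0 = 11100000 → 3-byte char #7 = E0 BD A5.
Leading byte 0xE0 = 11100000 matches 1110xxxx → 3-byte sequence.
Byte 1: 0xE0 = 11100000, payload 0000 (4 bits).
Byte 2: 0xBD = 10111101 (10xxxxxx ✓), payload 111101.
Byte 3: 0xA5 = 10100101 (10xxxxxx ✓), payload 100101.
Concatenate: 0000111101100101 = 0xF65 (16 bits → U+0F65).

U+0F65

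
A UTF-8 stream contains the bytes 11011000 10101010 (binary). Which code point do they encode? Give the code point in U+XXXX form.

U+062A

Leading byte 0xD8 = 11011000 matches 110xxxxx → 2-byte sequence.
Byte 1: 0xD8 = 11011000, payload 11000 (5 bits).
Byte 2: 0xAA = 10101010 (10xxxxxx ✓), payload 101010.
Concatenate: 11000101010 = 0x62A (11 bits → U+062A).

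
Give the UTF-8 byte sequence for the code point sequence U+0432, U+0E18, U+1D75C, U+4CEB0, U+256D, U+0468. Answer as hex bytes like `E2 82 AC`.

D0 B2 E0 B8 98 F0 9D 9D 9C F1 8C BA B0 E2 95 AD D1 A8

U+0432: 2-byte form → D0 B2.
U+0E18: 3-byte form → E0 B8 98.
U+1D75C: 4-byte form → F0 9D 9D 9C.
U+4CEB0: 4-byte form → F1 8C BA B0.
U+256D: 3-byte form → E2 95 AD.
U+0468: 2-byte form → D1 A8.
Concatenated (18 bytes): D0 B2 E0 B8 98 F0 9D 9D 9C F1 8C BA B0 E2 95 AD D1 A8.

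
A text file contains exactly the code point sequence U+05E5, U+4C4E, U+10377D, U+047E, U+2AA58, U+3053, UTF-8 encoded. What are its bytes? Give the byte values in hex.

U+05E5: 2-byte form → D7 A5.
U+4C4E: 3-byte form → E4 B1 8E.
U+10377D: 4-byte form → F4 83 9D BD.
U+047E: 2-byte form → D1 BE.
U+2AA58: 4-byte form → F0 AA A9 98.
U+3053: 3-byte form → E3 81 93.
Concatenated (18 bytes): D7 A5 E4 B1 8E F4 83 9D BD D1 BE F0 AA A9 98 E3 81 93.

D7 A5 E4 B1 8E F4 83 9D BD D1 BE F0 AA A9 98 E3 81 93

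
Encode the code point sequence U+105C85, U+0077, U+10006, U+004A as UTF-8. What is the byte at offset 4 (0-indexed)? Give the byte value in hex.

0x77

U+105C85 → 4-byte form F4 85 B2 85 at offsets 0–3.
U+0077 → 1-byte form 77 at offsets 4–4.
Offset 4 falls in char 2's range; it's byte 1 of 77 = 0x77.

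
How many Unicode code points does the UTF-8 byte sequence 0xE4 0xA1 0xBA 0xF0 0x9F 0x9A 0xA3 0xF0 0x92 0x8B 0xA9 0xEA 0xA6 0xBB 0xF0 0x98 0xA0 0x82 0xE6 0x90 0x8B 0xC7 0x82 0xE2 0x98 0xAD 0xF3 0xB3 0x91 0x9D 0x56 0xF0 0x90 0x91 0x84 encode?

11

Byte at offset 0: 0xE4 = 11100100 → 3-byte char (#1). Advance 3.
Byte at offset 3: 0xF0 = 11110000 → 4-byte char (#2). Advance 4.
Byte at offset 7: 0xF0 = 11110000 → 4-byte char (#3). Advance 4.
Byte at offset 11: 0xEA = 11101010 → 3-byte char (#4). Advance 3.
Byte at offset 14: 0xF0 = 11110000 → 4-byte char (#5). Advance 4.
Byte at offset 18: 0xE6 = 11100110 → 3-byte char (#6). Advance 3.
Byte at offset 21: 0xC7 = 11000111 → 2-byte char (#7). Advance 2.
Byte at offset 23: 0xE2 = 11100010 → 3-byte char (#8). Advance 3.
Byte at offset 26: 0xF3 = 11110011 → 4-byte char (#9). Advance 4.
Byte at offset 30: 0x56 = 01010110 → 1-byte char (#10). Advance 1.
Byte at offset 31: 0xF0 = 11110000 → 4-byte char (#11). Advance 4.
Reached end at offset 35 after 11 code points.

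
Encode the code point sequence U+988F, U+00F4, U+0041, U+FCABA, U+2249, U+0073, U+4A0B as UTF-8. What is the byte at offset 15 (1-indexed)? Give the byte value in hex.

0xE4

1-indexed offset 15 is 0-indexed offset 14.
U+988F → 3-byte form E9 A2 8F at offsets 0–2.
U+00F4 → 2-byte form C3 B4 at offsets 3–4.
U+0041 → 1-byte form 41 at offsets 5–5.
U+FCABA → 4-byte form F3 BC AA BA at offsets 6–9.
U+2249 → 3-byte form E2 89 89 at offsets 10–12.
U+0073 → 1-byte form 73 at offsets 13–13.
U+4A0B → 3-byte form E4 A8 8B at offsets 14–16.
Offset 14 falls in char 7's range; it's byte 1 of E4 A8 8B = 0xE4.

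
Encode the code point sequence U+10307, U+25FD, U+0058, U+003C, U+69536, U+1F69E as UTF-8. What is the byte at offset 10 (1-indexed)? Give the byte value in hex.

0xF1

1-indexed offset 10 is 0-indexed offset 9.
U+10307 → 4-byte form F0 90 8C 87 at offsets 0–3.
U+25FD → 3-byte form E2 97 BD at offsets 4–6.
U+0058 → 1-byte form 58 at offsets 7–7.
U+003C → 1-byte form 3C at offsets 8–8.
U+69536 → 4-byte form F1 A9 94 B6 at offsets 9–12.
Offset 9 falls in char 5's range; it's byte 1 of F1 A9 94 B6 = 0xF1.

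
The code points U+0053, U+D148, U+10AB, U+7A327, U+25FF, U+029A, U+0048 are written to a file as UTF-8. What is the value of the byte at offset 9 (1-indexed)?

0xBA

1-indexed offset 9 is 0-indexed offset 8.
U+0053 → 1-byte form 53 at offsets 0–0.
U+D148 → 3-byte form ED 85 88 at offsets 1–3.
U+10AB → 3-byte form E1 82 AB at offsets 4–6.
U+7A327 → 4-byte form F1 BA 8C A7 at offsets 7–10.
Offset 8 falls in char 4's range; it's byte 2 of F1 BA 8C A7 = 0xBA.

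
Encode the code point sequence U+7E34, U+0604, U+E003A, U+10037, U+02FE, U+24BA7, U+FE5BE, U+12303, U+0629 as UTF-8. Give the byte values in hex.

E7 B8 B4 D8 84 F3 A0 80 BA F0 90 80 B7 CB BE F0 A4 AE A7 F3 BE 96 BE F0 92 8C 83 D8 A9

U+7E34: 3-byte form → E7 B8 B4.
U+0604: 2-byte form → D8 84.
U+E003A: 4-byte form → F3 A0 80 BA.
U+10037: 4-byte form → F0 90 80 B7.
U+02FE: 2-byte form → CB BE.
U+24BA7: 4-byte form → F0 A4 AE A7.
U+FE5BE: 4-byte form → F3 BE 96 BE.
U+12303: 4-byte form → F0 92 8C 83.
U+0629: 2-byte form → D8 A9.
Concatenated (29 bytes): E7 B8 B4 D8 84 F3 A0 80 BA F0 90 80 B7 CB BE F0 A4 AE A7 F3 BE 96 BE F0 92 8C 83 D8 A9.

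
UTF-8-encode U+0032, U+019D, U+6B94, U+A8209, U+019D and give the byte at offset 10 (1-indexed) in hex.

1-indexed offset 10 is 0-indexed offset 9.
U+0032 → 1-byte form 32 at offsets 0–0.
U+019D → 2-byte form C6 9D at offsets 1–2.
U+6B94 → 3-byte form E6 AE 94 at offsets 3–5.
U+A8209 → 4-byte form F2 A8 88 89 at offsets 6–9.
Offset 9 falls in char 4's range; it's byte 4 of F2 A8 88 89 = 0x89.

0x89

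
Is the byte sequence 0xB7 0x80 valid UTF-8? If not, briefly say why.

invalid (continuation byte with no leading byte)

Byte 0xB7 = 10110111 has the form 10xxxxxx — a continuation byte — but there is no preceding leading byte.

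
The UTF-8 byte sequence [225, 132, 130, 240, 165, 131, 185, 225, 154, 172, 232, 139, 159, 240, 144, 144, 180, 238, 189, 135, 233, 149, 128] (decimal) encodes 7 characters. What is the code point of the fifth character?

Offset 0: leading byte 0xE1 = 11100001 → 3-byte char #1 = E1 84 82.
Offset 3: leading byte 0xF0 = 11110000 → 4-byte char #2 = F0 A5 83 B9.
Offset 7: leading byte 0xE1 = 11100001 → 3-byte char #3 = E1 9A AC.
Offset 10: leading byte 0xE8 = 11101000 → 3-byte char #4 = E8 8B 9F.
Offset 13: leading byte 0xF0 = 11110000 → 4-byte char #5 = F0 90 90 B4.
Leading byte 0xF0 = 11110000 matches 11110xxx → 4-byte sequence.
Byte 1: 0xF0 = 11110000, payload 000 (3 bits).
Byte 2: 0x90 = 10010000 (10xxxxxx ✓), payload 010000.
Byte 3: 0x90 = 10010000 (10xxxxxx ✓), payload 010000.
Byte 4: 0xB4 = 10110100 (10xxxxxx ✓), payload 110100.
Concatenate: 000010000010000110100 = 0x10434 (21 bits → U+10434).

U+10434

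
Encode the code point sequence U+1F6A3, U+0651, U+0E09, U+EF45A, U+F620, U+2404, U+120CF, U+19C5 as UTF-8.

U+1F6A3: 4-byte form → F0 9F 9A A3.
U+0651: 2-byte form → D9 91.
U+0E09: 3-byte form → E0 B8 89.
U+EF45A: 4-byte form → F3 AF 91 9A.
U+F620: 3-byte form → EF 98 A0.
U+2404: 3-byte form → E2 90 84.
U+120CF: 4-byte form → F0 92 83 8F.
U+19C5: 3-byte form → E1 A7 85.
Concatenated (26 bytes): F0 9F 9A A3 D9 91 E0 B8 89 F3 AF 91 9A EF 98 A0 E2 90 84 F0 92 83 8F E1 A7 85.

F0 9F 9A A3 D9 91 E0 B8 89 F3 AF 91 9A EF 98 A0 E2 90 84 F0 92 83 8F E1 A7 85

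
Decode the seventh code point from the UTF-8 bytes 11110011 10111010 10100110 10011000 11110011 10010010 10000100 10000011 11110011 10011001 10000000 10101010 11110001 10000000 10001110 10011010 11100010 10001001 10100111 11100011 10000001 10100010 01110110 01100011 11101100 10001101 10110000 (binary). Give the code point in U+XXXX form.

Offset 0: leading byte 0xF3 = 11110011 → 4-byte char #1 = F3 BA A6 98.
Offset 4: leading byte 0xF3 = 11110011 → 4-byte char #2 = F3 92 84 83.
Offset 8: leading byte 0xF3 = 11110011 → 4-byte char #3 = F3 99 80 AA.
Offset 12: leading byte 0xF1 = 11110001 → 4-byte char #4 = F1 80 8E 9A.
Offset 16: leading byte 0xE2 = 11100010 → 3-byte char #5 = E2 89 A7.
Offset 19: leading byte 0xE3 = 11100011 → 3-byte char #6 = E3 81 A2.
Offset 22: leading byte 0x76 = 01110110 → 1-byte char #7 = 76.
Leading byte 0x76 = 01110110 matches 0xxxxxxx → 1-byte sequence.
Byte 1: 0x76 = 01110110, payload 1110110 (7 bits).
Concatenate: 1110110 = 0x76 (7 bits → U+0076).

U+0076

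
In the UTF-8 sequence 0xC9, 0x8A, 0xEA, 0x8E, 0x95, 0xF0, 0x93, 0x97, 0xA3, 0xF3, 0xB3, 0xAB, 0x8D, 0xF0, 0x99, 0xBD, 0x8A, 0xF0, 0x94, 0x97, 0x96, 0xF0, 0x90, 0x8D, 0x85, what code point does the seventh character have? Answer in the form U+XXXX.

Offset 0: leading byte 0xC9 = 11001001 → 2-byte char #1 = C9 8A.
Offset 2: leading byte 0xEA = 11101010 → 3-byte char #2 = EA 8E 95.
Offset 5: leading byte 0xF0 = 11110000 → 4-byte char #3 = F0 93 97 A3.
Offset 9: leading byte 0xF3 = 11110011 → 4-byte char #4 = F3 B3 AB 8D.
Offset 13: leading byte 0xF0 = 11110000 → 4-byte char #5 = F0 99 BD 8A.
Offset 17: leading byte 0xF0 = 11110000 → 4-byte char #6 = F0 94 97 96.
Offset 21: leading byte 0xF0 = 11110000 → 4-byte char #7 = F0 90 8D 85.
Leading byte 0xF0 = 11110000 matches 11110xxx → 4-byte sequence.
Byte 1: 0xF0 = 11110000, payload 000 (3 bits).
Byte 2: 0x90 = 10010000 (10xxxxxx ✓), payload 010000.
Byte 3: 0x8D = 10001101 (10xxxxxx ✓), payload 001101.
Byte 4: 0x85 = 10000101 (10xxxxxx ✓), payload 000101.
Concatenate: 000010000001101000101 = 0x10345 (21 bits → U+10345).

U+10345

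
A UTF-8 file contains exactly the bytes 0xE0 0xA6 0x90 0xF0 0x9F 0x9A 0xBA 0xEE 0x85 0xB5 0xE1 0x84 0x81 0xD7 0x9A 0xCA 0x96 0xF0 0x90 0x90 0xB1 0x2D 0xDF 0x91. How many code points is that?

Byte at offset 0: 0xE0 = 11100000 → 3-byte char (#1). Advance 3.
Byte at offset 3: 0xF0 = 11110000 → 4-byte char (#2). Advance 4.
Byte at offset 7: 0xEE = 11101110 → 3-byte char (#3). Advance 3.
Byte at offset 10: 0xE1 = 11100001 → 3-byte char (#4). Advance 3.
Byte at offset 13: 0xD7 = 11010111 → 2-byte char (#5). Advance 2.
Byte at offset 15: 0xCA = 11001010 → 2-byte char (#6). Advance 2.
Byte at offset 17: 0xF0 = 11110000 → 4-byte char (#7). Advance 4.
Byte at offset 21: 0x2D = 00101101 → 1-byte char (#8). Advance 1.
Byte at offset 22: 0xDF = 11011111 → 2-byte char (#9). Advance 2.
Reached end at offset 24 after 9 code points.

9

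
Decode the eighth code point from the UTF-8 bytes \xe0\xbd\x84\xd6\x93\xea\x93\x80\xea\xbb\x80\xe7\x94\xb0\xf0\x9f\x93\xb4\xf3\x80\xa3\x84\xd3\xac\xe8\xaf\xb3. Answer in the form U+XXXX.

Offset 0: leading byte 0xE0 = 11100000 → 3-byte char #1 = E0 BD 84.
Offset 3: leading byte 0xD6 = 11010110 → 2-byte char #2 = D6 93.
Offset 5: leading byte 0xEA = 11101010 → 3-byte char #3 = EA 93 80.
Offset 8: leading byte 0xEA = 11101010 → 3-byte char #4 = EA BB 80.
Offset 11: leading byte 0xE7 = 11100111 → 3-byte char #5 = E7 94 B0.
Offset 14: leading byte 0xF0 = 11110000 → 4-byte char #6 = F0 9F 93 B4.
Offset 18: leading byte 0xF3 = 11110011 → 4-byte char #7 = F3 80 A3 84.
Offset 22: leading byte 0xD3 = 11010011 → 2-byte char #8 = D3 AC.
Leading byte 0xD3 = 11010011 matches 110xxxxx → 2-byte sequence.
Byte 1: 0xD3 = 11010011, payload 10011 (5 bits).
Byte 2: 0xAC = 10101100 (10xxxxxx ✓), payload 101100.
Concatenate: 10011101100 = 0x4EC (11 bits → U+04EC).

U+04EC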